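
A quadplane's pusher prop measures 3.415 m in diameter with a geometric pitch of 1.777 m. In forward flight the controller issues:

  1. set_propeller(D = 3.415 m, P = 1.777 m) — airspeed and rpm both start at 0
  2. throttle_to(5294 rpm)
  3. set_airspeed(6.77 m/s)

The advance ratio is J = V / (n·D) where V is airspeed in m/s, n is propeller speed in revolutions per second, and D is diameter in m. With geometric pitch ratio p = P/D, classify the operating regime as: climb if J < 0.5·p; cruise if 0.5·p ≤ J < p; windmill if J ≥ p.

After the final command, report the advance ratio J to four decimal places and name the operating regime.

set_propeller: D = 3.415 m, P = 1.777 m (p = P/D = 0.520351); state ← (V=0, rpm=0)
throttle_to(5294): rpm ← 5294
set_airspeed(6.77): V ← 6.77 m/s
final state: V = 6.77 m/s, rpm = 5294 → n = rpm/60 = 88.233333 rev/s
J = V / (n·D) = 6.77 / (88.233333 × 3.415) = 0.022468
regime bands: climb J<0.2602 | cruise [0.2602, 0.5204) | windmill J≥0.5204
J = 0.0225 → climb

J = 0.0225, regime = climb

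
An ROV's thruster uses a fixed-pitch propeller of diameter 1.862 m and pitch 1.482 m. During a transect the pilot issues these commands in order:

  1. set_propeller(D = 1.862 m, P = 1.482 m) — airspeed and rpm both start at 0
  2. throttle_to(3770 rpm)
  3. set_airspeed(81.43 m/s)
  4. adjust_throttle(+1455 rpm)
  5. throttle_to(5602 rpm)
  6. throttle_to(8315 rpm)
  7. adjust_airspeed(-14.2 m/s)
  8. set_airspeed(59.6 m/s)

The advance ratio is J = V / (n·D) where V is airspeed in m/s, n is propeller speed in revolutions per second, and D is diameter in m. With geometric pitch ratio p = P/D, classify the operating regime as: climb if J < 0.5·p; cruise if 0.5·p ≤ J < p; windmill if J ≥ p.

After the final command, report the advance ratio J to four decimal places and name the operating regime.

set_propeller: D = 1.862 m, P = 1.482 m (p = P/D = 0.795918); state ← (V=0, rpm=0)
throttle_to(3770): rpm ← 3770
set_airspeed(81.43): V ← 81.43 m/s
adjust_throttle(+1455): rpm ← 3770 +1455 = 5225
throttle_to(5602): rpm ← 5602
throttle_to(8315): rpm ← 8315
adjust_airspeed(-14.2): V ← 81.43 -14.2 = 67.23 m/s
set_airspeed(59.6): V ← 59.6 m/s
final state: V = 59.6 m/s, rpm = 8315 → n = rpm/60 = 138.583333 rev/s
J = V / (n·D) = 59.6 / (138.583333 × 1.862) = 0.230970
regime bands: climb J<0.3980 | cruise [0.3980, 0.7959) | windmill J≥0.7959
J = 0.2310 → climb

J = 0.2310, regime = climb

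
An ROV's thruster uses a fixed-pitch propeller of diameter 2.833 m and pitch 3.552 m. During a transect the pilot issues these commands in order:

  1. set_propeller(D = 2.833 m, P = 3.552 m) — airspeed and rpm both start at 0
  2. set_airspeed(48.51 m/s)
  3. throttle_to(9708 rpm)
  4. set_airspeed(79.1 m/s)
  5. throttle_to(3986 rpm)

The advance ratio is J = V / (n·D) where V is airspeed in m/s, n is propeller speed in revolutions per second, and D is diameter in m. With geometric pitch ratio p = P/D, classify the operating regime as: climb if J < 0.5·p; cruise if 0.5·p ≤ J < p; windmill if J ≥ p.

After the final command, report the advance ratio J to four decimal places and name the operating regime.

J = 0.4203, regime = climb

set_propeller: D = 2.833 m, P = 3.552 m (p = P/D = 1.253795); state ← (V=0, rpm=0)
set_airspeed(48.51): V ← 48.51 m/s
throttle_to(9708): rpm ← 9708
set_airspeed(79.1): V ← 79.1 m/s
throttle_to(3986): rpm ← 3986
final state: V = 79.1 m/s, rpm = 3986 → n = rpm/60 = 66.433333 rev/s
J = V / (n·D) = 79.1 / (66.433333 × 2.833) = 0.420285
regime bands: climb J<0.6269 | cruise [0.6269, 1.2538) | windmill J≥1.2538
J = 0.4203 → climb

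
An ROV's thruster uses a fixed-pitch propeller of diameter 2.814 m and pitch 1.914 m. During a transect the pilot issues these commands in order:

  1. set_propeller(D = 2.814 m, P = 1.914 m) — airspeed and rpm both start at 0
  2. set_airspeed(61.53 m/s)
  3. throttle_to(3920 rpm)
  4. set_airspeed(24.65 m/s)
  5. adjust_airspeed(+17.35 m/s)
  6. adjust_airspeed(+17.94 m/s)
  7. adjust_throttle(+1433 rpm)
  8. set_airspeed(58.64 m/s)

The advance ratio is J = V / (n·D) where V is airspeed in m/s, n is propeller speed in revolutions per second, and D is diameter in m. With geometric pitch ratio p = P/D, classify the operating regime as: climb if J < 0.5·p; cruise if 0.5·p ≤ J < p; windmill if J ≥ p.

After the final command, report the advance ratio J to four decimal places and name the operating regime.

J = 0.2336, regime = climb

set_propeller: D = 2.814 m, P = 1.914 m (p = P/D = 0.680171); state ← (V=0, rpm=0)
set_airspeed(61.53): V ← 61.53 m/s
throttle_to(3920): rpm ← 3920
set_airspeed(24.65): V ← 24.65 m/s
adjust_airspeed(+17.35): V ← 24.65 +17.35 = 42 m/s
adjust_airspeed(+17.94): V ← 42 +17.94 = 59.94 m/s
adjust_throttle(+1433): rpm ← 3920 +1433 = 5353
set_airspeed(58.64): V ← 58.64 m/s
final state: V = 58.64 m/s, rpm = 5353 → n = rpm/60 = 89.216667 rev/s
J = V / (n·D) = 58.64 / (89.216667 × 2.814) = 0.233574
regime bands: climb J<0.3401 | cruise [0.3401, 0.6802) | windmill J≥0.6802
J = 0.2336 → climb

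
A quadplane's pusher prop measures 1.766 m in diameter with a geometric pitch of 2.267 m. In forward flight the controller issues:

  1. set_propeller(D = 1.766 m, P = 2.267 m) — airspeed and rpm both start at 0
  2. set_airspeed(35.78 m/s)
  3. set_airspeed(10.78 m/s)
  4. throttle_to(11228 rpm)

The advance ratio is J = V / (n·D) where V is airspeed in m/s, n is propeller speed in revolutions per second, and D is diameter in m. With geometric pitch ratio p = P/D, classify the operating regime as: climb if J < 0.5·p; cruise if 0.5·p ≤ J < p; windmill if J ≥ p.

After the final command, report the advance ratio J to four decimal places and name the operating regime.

J = 0.0326, regime = climb

set_propeller: D = 1.766 m, P = 2.267 m (p = P/D = 1.283692); state ← (V=0, rpm=0)
set_airspeed(35.78): V ← 35.78 m/s
set_airspeed(10.78): V ← 10.78 m/s
throttle_to(11228): rpm ← 11228
final state: V = 10.78 m/s, rpm = 11228 → n = rpm/60 = 187.133333 rev/s
J = V / (n·D) = 10.78 / (187.133333 × 1.766) = 0.032619
regime bands: climb J<0.6418 | cruise [0.6418, 1.2837) | windmill J≥1.2837
J = 0.0326 → climb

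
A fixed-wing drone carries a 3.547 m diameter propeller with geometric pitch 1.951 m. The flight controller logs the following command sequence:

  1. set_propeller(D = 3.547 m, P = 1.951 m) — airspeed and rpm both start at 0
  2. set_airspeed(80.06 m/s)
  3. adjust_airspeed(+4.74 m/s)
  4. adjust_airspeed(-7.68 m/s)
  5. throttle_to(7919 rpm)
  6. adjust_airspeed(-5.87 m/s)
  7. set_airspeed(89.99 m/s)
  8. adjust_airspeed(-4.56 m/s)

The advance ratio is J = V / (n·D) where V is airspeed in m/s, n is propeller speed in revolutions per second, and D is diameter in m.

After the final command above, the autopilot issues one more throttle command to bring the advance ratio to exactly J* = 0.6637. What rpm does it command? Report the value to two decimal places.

rpm = 2177.35

set_propeller: D = 3.547 m, P = 1.951 m (p = P/D = 0.550042); state ← (V=0, rpm=0)
set_airspeed(80.06): V ← 80.06 m/s
adjust_airspeed(+4.74): V ← 80.06 +4.74 = 84.8 m/s
adjust_airspeed(-7.68): V ← 84.8 -7.68 = 77.12 m/s
throttle_to(7919): rpm ← 7919
adjust_airspeed(-5.87): V ← 77.12 -5.87 = 71.25 m/s
set_airspeed(89.99): V ← 89.99 m/s
adjust_airspeed(-4.56): V ← 89.99 -4.56 = 85.43 m/s
final state: V = 85.43 m/s, rpm = 7919 → n = rpm/60 = 131.983333 rev/s
target J* = 0.6637; solve J* = V/(n·D) for n: n = V/(J*·D) = 85.43/(0.6637 × 3.547) = 36.289201 rev/s
rpm = 60·n = 2177.352030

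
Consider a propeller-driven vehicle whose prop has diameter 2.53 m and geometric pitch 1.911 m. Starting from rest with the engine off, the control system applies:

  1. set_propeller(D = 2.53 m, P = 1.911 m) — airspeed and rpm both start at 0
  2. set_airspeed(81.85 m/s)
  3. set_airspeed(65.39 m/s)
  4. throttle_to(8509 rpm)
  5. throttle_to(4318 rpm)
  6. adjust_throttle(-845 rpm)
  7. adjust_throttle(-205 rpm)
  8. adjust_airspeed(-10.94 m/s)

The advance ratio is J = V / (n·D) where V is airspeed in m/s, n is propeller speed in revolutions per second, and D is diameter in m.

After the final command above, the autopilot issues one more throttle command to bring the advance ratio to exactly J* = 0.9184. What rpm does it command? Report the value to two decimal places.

set_propeller: D = 2.53 m, P = 1.911 m (p = P/D = 0.755336); state ← (V=0, rpm=0)
set_airspeed(81.85): V ← 81.85 m/s
set_airspeed(65.39): V ← 65.39 m/s
throttle_to(8509): rpm ← 8509
throttle_to(4318): rpm ← 4318
adjust_throttle(-845): rpm ← 4318 -845 = 3473
adjust_throttle(-205): rpm ← 3473 -205 = 3268
adjust_airspeed(-10.94): V ← 65.39 -10.94 = 54.45 m/s
final state: V = 54.45 m/s, rpm = 3268 → n = rpm/60 = 54.466667 rev/s
target J* = 0.9184; solve J* = V/(n·D) for n: n = V/(J*·D) = 54.45/(0.9184 × 2.53) = 23.433949 rev/s
rpm = 60·n = 1406.036964

rpm = 1406.04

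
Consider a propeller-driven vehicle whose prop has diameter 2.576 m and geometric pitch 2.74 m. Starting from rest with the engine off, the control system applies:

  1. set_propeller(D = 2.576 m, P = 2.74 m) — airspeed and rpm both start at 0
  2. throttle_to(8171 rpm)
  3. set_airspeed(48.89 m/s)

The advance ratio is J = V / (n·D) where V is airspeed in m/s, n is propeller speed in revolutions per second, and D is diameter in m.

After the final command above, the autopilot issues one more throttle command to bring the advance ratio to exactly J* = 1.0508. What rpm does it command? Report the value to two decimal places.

set_propeller: D = 2.576 m, P = 2.74 m (p = P/D = 1.063665); state ← (V=0, rpm=0)
throttle_to(8171): rpm ← 8171
set_airspeed(48.89): V ← 48.89 m/s
final state: V = 48.89 m/s, rpm = 8171 → n = rpm/60 = 136.183333 rev/s
target J* = 1.0508; solve J* = V/(n·D) for n: n = V/(J*·D) = 48.89/(1.0508 × 2.576) = 18.061512 rev/s
rpm = 60·n = 1083.690746

rpm = 1083.69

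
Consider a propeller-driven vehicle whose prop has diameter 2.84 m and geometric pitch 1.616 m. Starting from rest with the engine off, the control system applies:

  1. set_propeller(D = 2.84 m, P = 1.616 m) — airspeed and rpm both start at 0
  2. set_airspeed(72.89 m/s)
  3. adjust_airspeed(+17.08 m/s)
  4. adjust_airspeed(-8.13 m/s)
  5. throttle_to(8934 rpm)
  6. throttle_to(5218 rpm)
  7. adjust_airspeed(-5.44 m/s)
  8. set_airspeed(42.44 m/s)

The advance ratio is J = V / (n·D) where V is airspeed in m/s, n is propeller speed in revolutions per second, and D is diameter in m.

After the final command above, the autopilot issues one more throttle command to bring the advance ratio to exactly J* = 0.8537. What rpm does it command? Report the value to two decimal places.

rpm = 1050.27

set_propeller: D = 2.84 m, P = 1.616 m (p = P/D = 0.569014); state ← (V=0, rpm=0)
set_airspeed(72.89): V ← 72.89 m/s
adjust_airspeed(+17.08): V ← 72.89 +17.08 = 89.97 m/s
adjust_airspeed(-8.13): V ← 89.97 -8.13 = 81.84 m/s
throttle_to(8934): rpm ← 8934
throttle_to(5218): rpm ← 5218
adjust_airspeed(-5.44): V ← 81.84 -5.44 = 76.4 m/s
set_airspeed(42.44): V ← 42.44 m/s
final state: V = 42.44 m/s, rpm = 5218 → n = rpm/60 = 86.966667 rev/s
target J* = 0.8537; solve J* = V/(n·D) for n: n = V/(J*·D) = 42.44/(0.8537 × 2.84) = 17.504582 rev/s
rpm = 60·n = 1050.274942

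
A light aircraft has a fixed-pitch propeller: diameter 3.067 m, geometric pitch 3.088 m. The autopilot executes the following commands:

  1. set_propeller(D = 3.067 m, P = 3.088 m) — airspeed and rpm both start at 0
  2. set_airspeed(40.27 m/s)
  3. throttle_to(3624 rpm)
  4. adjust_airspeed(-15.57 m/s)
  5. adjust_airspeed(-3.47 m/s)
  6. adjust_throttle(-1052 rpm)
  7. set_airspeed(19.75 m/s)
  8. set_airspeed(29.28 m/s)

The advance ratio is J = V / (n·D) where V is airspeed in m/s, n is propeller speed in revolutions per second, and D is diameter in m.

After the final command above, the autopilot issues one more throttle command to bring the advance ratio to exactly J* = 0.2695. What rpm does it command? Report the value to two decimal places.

set_propeller: D = 3.067 m, P = 3.088 m (p = P/D = 1.006847); state ← (V=0, rpm=0)
set_airspeed(40.27): V ← 40.27 m/s
throttle_to(3624): rpm ← 3624
adjust_airspeed(-15.57): V ← 40.27 -15.57 = 24.7 m/s
adjust_airspeed(-3.47): V ← 24.7 -3.47 = 21.23 m/s
adjust_throttle(-1052): rpm ← 3624 -1052 = 2572
set_airspeed(19.75): V ← 19.75 m/s
set_airspeed(29.28): V ← 29.28 m/s
final state: V = 29.28 m/s, rpm = 2572 → n = rpm/60 = 42.866667 rev/s
target J* = 0.2695; solve J* = V/(n·D) for n: n = V/(J*·D) = 29.28/(0.2695 × 3.067) = 35.424076 rev/s
rpm = 60·n = 2125.444540

rpm = 2125.44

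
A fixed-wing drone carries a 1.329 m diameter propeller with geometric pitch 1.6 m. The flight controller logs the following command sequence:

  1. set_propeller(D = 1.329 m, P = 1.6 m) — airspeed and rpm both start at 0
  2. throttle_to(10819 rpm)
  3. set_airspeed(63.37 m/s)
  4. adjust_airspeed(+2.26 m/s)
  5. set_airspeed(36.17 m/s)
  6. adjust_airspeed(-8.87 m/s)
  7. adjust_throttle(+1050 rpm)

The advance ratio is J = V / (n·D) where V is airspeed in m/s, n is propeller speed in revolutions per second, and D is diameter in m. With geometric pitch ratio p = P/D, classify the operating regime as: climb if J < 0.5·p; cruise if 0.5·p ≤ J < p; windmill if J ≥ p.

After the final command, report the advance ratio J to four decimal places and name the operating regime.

J = 0.1038, regime = climb

set_propeller: D = 1.329 m, P = 1.6 m (p = P/D = 1.203913); state ← (V=0, rpm=0)
throttle_to(10819): rpm ← 10819
set_airspeed(63.37): V ← 63.37 m/s
adjust_airspeed(+2.26): V ← 63.37 +2.26 = 65.63 m/s
set_airspeed(36.17): V ← 36.17 m/s
adjust_airspeed(-8.87): V ← 36.17 -8.87 = 27.3 m/s
adjust_throttle(+1050): rpm ← 10819 +1050 = 11869
final state: V = 27.3 m/s, rpm = 11869 → n = rpm/60 = 197.816667 rev/s
J = V / (n·D) = 27.3 / (197.816667 × 1.329) = 0.103842
regime bands: climb J<0.6020 | cruise [0.6020, 1.2039) | windmill J≥1.2039
J = 0.1038 → climb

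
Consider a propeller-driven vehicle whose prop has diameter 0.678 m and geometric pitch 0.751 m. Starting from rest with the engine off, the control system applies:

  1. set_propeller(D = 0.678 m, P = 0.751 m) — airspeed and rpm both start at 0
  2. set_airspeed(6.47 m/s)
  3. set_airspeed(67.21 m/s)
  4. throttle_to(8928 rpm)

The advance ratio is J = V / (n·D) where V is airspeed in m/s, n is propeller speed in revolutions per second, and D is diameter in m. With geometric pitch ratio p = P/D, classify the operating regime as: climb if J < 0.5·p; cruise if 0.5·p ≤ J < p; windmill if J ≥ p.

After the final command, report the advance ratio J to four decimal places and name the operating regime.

set_propeller: D = 0.678 m, P = 0.751 m (p = P/D = 1.107670); state ← (V=0, rpm=0)
set_airspeed(6.47): V ← 6.47 m/s
set_airspeed(67.21): V ← 67.21 m/s
throttle_to(8928): rpm ← 8928
final state: V = 67.21 m/s, rpm = 8928 → n = rpm/60 = 148.800000 rev/s
J = V / (n·D) = 67.21 / (148.800000 × 0.678) = 0.666195
regime bands: climb J<0.5538 | cruise [0.5538, 1.1077) | windmill J≥1.1077
J = 0.6662 → cruise

J = 0.6662, regime = cruise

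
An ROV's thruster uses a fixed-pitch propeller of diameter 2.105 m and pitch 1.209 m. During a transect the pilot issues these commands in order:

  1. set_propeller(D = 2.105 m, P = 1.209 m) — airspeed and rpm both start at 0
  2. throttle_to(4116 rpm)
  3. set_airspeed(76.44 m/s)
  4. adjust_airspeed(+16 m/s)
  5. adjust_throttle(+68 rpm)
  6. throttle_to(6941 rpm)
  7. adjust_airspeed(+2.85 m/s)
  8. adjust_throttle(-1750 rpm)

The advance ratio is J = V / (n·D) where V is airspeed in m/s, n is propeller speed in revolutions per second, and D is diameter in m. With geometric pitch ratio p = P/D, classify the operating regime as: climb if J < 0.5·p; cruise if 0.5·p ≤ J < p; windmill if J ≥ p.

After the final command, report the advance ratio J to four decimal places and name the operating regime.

J = 0.5232, regime = cruise

set_propeller: D = 2.105 m, P = 1.209 m (p = P/D = 0.574347); state ← (V=0, rpm=0)
throttle_to(4116): rpm ← 4116
set_airspeed(76.44): V ← 76.44 m/s
adjust_airspeed(+16): V ← 76.44 +16 = 92.44 m/s
adjust_throttle(+68): rpm ← 4116 +68 = 4184
throttle_to(6941): rpm ← 6941
adjust_airspeed(+2.85): V ← 92.44 +2.85 = 95.29 m/s
adjust_throttle(-1750): rpm ← 6941 -1750 = 5191
final state: V = 95.29 m/s, rpm = 5191 → n = rpm/60 = 86.516667 rev/s
J = V / (n·D) = 95.29 / (86.516667 × 2.105) = 0.523233
regime bands: climb J<0.2872 | cruise [0.2872, 0.5743) | windmill J≥0.5743
J = 0.5232 → cruise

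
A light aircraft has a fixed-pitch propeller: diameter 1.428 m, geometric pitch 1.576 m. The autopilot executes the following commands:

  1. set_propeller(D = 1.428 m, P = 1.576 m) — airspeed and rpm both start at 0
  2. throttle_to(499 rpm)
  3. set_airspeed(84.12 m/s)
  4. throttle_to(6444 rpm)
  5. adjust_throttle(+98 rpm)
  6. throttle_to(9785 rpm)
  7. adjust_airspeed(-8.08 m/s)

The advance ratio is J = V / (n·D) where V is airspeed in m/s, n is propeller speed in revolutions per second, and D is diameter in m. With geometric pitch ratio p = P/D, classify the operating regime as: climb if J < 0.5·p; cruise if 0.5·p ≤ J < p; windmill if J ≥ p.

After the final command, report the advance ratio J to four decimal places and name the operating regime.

J = 0.3265, regime = climb

set_propeller: D = 1.428 m, P = 1.576 m (p = P/D = 1.103641); state ← (V=0, rpm=0)
throttle_to(499): rpm ← 499
set_airspeed(84.12): V ← 84.12 m/s
throttle_to(6444): rpm ← 6444
adjust_throttle(+98): rpm ← 6444 +98 = 6542
throttle_to(9785): rpm ← 9785
adjust_airspeed(-8.08): V ← 84.12 -8.08 = 76.04 m/s
final state: V = 76.04 m/s, rpm = 9785 → n = rpm/60 = 163.083333 rev/s
J = V / (n·D) = 76.04 / (163.083333 × 1.428) = 0.326516
regime bands: climb J<0.5518 | cruise [0.5518, 1.1036) | windmill J≥1.1036
J = 0.3265 → climb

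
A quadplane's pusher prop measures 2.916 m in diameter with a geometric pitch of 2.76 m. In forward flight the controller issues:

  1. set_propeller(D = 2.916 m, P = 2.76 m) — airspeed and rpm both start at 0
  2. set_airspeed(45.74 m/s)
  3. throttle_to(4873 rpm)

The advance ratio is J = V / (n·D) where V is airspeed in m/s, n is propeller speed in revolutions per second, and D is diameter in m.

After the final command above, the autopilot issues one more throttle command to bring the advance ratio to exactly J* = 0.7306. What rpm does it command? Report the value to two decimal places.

rpm = 1288.19

set_propeller: D = 2.916 m, P = 2.76 m (p = P/D = 0.946502); state ← (V=0, rpm=0)
set_airspeed(45.74): V ← 45.74 m/s
throttle_to(4873): rpm ← 4873
final state: V = 45.74 m/s, rpm = 4873 → n = rpm/60 = 81.216667 rev/s
target J* = 0.7306; solve J* = V/(n·D) for n: n = V/(J*·D) = 45.74/(0.7306 × 2.916) = 21.469848 rev/s
rpm = 60·n = 1288.190889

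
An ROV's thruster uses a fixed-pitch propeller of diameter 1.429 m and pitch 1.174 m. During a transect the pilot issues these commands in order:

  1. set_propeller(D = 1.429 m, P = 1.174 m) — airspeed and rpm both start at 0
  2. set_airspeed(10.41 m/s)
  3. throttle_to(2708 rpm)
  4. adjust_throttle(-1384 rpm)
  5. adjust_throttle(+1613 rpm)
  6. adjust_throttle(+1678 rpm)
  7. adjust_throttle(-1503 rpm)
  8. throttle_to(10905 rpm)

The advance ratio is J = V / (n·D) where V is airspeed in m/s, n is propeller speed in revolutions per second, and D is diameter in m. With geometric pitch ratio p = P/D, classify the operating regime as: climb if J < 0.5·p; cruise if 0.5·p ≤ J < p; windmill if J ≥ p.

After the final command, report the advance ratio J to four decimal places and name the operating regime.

set_propeller: D = 1.429 m, P = 1.174 m (p = P/D = 0.821554); state ← (V=0, rpm=0)
set_airspeed(10.41): V ← 10.41 m/s
throttle_to(2708): rpm ← 2708
adjust_throttle(-1384): rpm ← 2708 -1384 = 1324
adjust_throttle(+1613): rpm ← 1324 +1613 = 2937
adjust_throttle(+1678): rpm ← 2937 +1678 = 4615
adjust_throttle(-1503): rpm ← 4615 -1503 = 3112
throttle_to(10905): rpm ← 10905
final state: V = 10.41 m/s, rpm = 10905 → n = rpm/60 = 181.750000 rev/s
J = V / (n·D) = 10.41 / (181.750000 × 1.429) = 0.040082
regime bands: climb J<0.4108 | cruise [0.4108, 0.8216) | windmill J≥0.8216
J = 0.0401 → climb

J = 0.0401, regime = climb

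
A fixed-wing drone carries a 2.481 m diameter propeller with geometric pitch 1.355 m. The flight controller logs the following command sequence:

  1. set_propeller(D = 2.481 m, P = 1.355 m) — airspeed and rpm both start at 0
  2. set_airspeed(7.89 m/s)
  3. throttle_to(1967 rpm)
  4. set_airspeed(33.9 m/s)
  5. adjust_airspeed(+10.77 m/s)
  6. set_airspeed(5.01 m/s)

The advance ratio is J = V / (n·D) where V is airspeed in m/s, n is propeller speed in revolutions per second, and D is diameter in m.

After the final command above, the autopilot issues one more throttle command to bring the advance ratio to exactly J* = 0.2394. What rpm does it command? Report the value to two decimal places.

rpm = 506.10

set_propeller: D = 2.481 m, P = 1.355 m (p = P/D = 0.546151); state ← (V=0, rpm=0)
set_airspeed(7.89): V ← 7.89 m/s
throttle_to(1967): rpm ← 1967
set_airspeed(33.9): V ← 33.9 m/s
adjust_airspeed(+10.77): V ← 33.9 +10.77 = 44.67 m/s
set_airspeed(5.01): V ← 5.01 m/s
final state: V = 5.01 m/s, rpm = 1967 → n = rpm/60 = 32.783333 rev/s
target J* = 0.2394; solve J* = V/(n·D) for n: n = V/(J*·D) = 5.01/(0.2394 × 2.481) = 8.435034 rev/s
rpm = 60·n = 506.102014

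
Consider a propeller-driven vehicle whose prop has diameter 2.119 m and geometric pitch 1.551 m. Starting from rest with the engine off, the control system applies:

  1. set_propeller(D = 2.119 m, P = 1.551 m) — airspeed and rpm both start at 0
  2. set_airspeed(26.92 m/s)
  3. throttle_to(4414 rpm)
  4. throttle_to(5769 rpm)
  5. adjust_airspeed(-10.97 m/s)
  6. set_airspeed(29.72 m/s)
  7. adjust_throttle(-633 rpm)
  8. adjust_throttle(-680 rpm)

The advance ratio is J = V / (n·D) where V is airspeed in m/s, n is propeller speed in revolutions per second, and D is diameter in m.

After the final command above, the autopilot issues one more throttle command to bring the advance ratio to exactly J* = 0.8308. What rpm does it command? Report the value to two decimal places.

set_propeller: D = 2.119 m, P = 1.551 m (p = P/D = 0.731949); state ← (V=0, rpm=0)
set_airspeed(26.92): V ← 26.92 m/s
throttle_to(4414): rpm ← 4414
throttle_to(5769): rpm ← 5769
adjust_airspeed(-10.97): V ← 26.92 -10.97 = 15.95 m/s
set_airspeed(29.72): V ← 29.72 m/s
adjust_throttle(-633): rpm ← 5769 -633 = 5136
adjust_throttle(-680): rpm ← 5136 -680 = 4456
final state: V = 29.72 m/s, rpm = 4456 → n = rpm/60 = 74.266667 rev/s
target J* = 0.8308; solve J* = V/(n·D) for n: n = V/(J*·D) = 29.72/(0.8308 × 2.119) = 16.881901 rev/s
rpm = 60·n = 1012.914087

rpm = 1012.91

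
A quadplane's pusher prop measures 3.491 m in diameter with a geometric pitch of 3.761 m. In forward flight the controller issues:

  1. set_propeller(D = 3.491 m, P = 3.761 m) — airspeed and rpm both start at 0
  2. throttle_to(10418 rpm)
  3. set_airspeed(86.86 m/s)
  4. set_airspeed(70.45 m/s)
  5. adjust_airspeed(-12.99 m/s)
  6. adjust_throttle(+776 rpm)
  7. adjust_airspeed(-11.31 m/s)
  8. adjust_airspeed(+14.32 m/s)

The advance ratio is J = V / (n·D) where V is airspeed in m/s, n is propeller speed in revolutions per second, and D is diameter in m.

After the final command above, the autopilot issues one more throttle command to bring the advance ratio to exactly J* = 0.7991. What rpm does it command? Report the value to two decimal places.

set_propeller: D = 3.491 m, P = 3.761 m (p = P/D = 1.077342); state ← (V=0, rpm=0)
throttle_to(10418): rpm ← 10418
set_airspeed(86.86): V ← 86.86 m/s
set_airspeed(70.45): V ← 70.45 m/s
adjust_airspeed(-12.99): V ← 70.45 -12.99 = 57.46 m/s
adjust_throttle(+776): rpm ← 10418 +776 = 11194
adjust_airspeed(-11.31): V ← 57.46 -11.31 = 46.15 m/s
adjust_airspeed(+14.32): V ← 46.15 +14.32 = 60.47 m/s
final state: V = 60.47 m/s, rpm = 11194 → n = rpm/60 = 186.566667 rev/s
target J* = 0.7991; solve J* = V/(n·D) for n: n = V/(J*·D) = 60.47/(0.7991 × 3.491) = 21.676491 rev/s
rpm = 60·n = 1300.589488

rpm = 1300.59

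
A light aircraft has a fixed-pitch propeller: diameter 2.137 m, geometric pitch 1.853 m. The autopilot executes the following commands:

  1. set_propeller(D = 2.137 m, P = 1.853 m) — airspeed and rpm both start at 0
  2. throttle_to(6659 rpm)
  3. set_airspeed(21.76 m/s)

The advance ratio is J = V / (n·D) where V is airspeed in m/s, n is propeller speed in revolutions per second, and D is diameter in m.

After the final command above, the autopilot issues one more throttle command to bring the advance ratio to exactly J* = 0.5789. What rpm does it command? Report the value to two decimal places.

rpm = 1055.36

set_propeller: D = 2.137 m, P = 1.853 m (p = P/D = 0.867103); state ← (V=0, rpm=0)
throttle_to(6659): rpm ← 6659
set_airspeed(21.76): V ← 21.76 m/s
final state: V = 21.76 m/s, rpm = 6659 → n = rpm/60 = 110.983333 rev/s
target J* = 0.5789; solve J* = V/(n·D) for n: n = V/(J*·D) = 21.76/(0.5789 × 2.137) = 17.589392 rev/s
rpm = 60·n = 1055.363499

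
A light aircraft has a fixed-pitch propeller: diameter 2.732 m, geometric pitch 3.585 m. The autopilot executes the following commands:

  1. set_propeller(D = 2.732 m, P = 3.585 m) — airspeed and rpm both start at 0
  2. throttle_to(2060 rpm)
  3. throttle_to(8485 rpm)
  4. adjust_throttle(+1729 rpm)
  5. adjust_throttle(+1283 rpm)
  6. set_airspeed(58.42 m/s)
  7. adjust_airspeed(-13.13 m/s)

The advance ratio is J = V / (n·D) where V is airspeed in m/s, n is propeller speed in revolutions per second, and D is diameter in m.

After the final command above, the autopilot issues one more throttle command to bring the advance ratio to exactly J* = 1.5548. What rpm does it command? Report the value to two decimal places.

set_propeller: D = 2.732 m, P = 3.585 m (p = P/D = 1.312225); state ← (V=0, rpm=0)
throttle_to(2060): rpm ← 2060
throttle_to(8485): rpm ← 8485
adjust_throttle(+1729): rpm ← 8485 +1729 = 10214
adjust_throttle(+1283): rpm ← 10214 +1283 = 11497
set_airspeed(58.42): V ← 58.42 m/s
adjust_airspeed(-13.13): V ← 58.42 -13.13 = 45.29 m/s
final state: V = 45.29 m/s, rpm = 11497 → n = rpm/60 = 191.616667 rev/s
target J* = 1.5548; solve J* = V/(n·D) for n: n = V/(J*·D) = 45.29/(1.5548 × 2.732) = 10.662207 rev/s
rpm = 60·n = 639.732396

rpm = 639.73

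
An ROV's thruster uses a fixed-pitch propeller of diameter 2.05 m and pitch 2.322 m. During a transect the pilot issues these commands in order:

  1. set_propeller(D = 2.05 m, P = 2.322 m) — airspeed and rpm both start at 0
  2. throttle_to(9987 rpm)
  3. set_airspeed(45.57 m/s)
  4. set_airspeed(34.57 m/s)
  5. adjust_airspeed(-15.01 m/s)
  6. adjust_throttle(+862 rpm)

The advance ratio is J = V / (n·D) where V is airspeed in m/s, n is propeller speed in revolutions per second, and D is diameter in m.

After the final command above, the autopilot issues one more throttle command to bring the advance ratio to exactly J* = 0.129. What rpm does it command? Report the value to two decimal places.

set_propeller: D = 2.05 m, P = 2.322 m (p = P/D = 1.132683); state ← (V=0, rpm=0)
throttle_to(9987): rpm ← 9987
set_airspeed(45.57): V ← 45.57 m/s
set_airspeed(34.57): V ← 34.57 m/s
adjust_airspeed(-15.01): V ← 34.57 -15.01 = 19.56 m/s
adjust_throttle(+862): rpm ← 9987 +862 = 10849
final state: V = 19.56 m/s, rpm = 10849 → n = rpm/60 = 180.816667 rev/s
target J* = 0.129; solve J* = V/(n·D) for n: n = V/(J*·D) = 19.56/(0.129 × 2.05) = 73.964833 rev/s
rpm = 60·n = 4437.889960

rpm = 4437.89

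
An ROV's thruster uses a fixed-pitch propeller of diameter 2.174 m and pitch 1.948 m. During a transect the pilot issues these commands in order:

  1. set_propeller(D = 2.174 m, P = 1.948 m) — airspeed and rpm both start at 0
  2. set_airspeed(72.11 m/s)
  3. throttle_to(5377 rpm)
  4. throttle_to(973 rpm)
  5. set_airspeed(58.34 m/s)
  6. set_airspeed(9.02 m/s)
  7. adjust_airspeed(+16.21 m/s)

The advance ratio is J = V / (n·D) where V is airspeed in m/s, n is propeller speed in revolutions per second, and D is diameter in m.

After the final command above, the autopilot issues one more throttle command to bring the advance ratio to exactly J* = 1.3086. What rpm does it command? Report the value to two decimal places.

set_propeller: D = 2.174 m, P = 1.948 m (p = P/D = 0.896044); state ← (V=0, rpm=0)
set_airspeed(72.11): V ← 72.11 m/s
throttle_to(5377): rpm ← 5377
throttle_to(973): rpm ← 973
set_airspeed(58.34): V ← 58.34 m/s
set_airspeed(9.02): V ← 9.02 m/s
adjust_airspeed(+16.21): V ← 9.02 +16.21 = 25.23 m/s
final state: V = 25.23 m/s, rpm = 973 → n = rpm/60 = 16.216667 rev/s
target J* = 1.3086; solve J* = V/(n·D) for n: n = V/(J*·D) = 25.23/(1.3086 × 2.174) = 8.868513 rev/s
rpm = 60·n = 532.110765

rpm = 532.11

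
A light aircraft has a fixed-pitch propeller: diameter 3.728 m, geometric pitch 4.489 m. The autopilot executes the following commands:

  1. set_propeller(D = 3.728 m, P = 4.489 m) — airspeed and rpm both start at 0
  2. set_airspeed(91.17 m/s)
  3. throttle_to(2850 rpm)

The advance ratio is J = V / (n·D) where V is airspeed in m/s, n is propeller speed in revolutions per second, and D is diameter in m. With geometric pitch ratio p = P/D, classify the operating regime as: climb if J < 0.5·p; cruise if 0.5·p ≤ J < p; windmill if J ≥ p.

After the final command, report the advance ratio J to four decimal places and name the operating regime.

J = 0.5149, regime = climb

set_propeller: D = 3.728 m, P = 4.489 m (p = P/D = 1.204131); state ← (V=0, rpm=0)
set_airspeed(91.17): V ← 91.17 m/s
throttle_to(2850): rpm ← 2850
final state: V = 91.17 m/s, rpm = 2850 → n = rpm/60 = 47.500000 rev/s
J = V / (n·D) = 91.17 / (47.500000 × 3.728) = 0.514852
regime bands: climb J<0.6021 | cruise [0.6021, 1.2041) | windmill J≥1.2041
J = 0.5149 → climb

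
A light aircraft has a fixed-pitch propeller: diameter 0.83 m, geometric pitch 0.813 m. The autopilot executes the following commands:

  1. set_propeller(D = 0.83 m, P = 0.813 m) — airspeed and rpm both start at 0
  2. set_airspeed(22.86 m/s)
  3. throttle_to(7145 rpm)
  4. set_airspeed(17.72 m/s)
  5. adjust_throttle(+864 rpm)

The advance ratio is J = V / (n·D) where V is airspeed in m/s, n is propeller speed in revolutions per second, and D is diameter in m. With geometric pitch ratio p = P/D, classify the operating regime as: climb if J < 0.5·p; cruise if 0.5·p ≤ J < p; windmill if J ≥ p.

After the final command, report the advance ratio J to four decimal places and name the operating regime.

set_propeller: D = 0.83 m, P = 0.813 m (p = P/D = 0.979518); state ← (V=0, rpm=0)
set_airspeed(22.86): V ← 22.86 m/s
throttle_to(7145): rpm ← 7145
set_airspeed(17.72): V ← 17.72 m/s
adjust_throttle(+864): rpm ← 7145 +864 = 8009
final state: V = 17.72 m/s, rpm = 8009 → n = rpm/60 = 133.483333 rev/s
J = V / (n·D) = 17.72 / (133.483333 × 0.83) = 0.159941
regime bands: climb J<0.4898 | cruise [0.4898, 0.9795) | windmill J≥0.9795
J = 0.1599 → climb

J = 0.1599, regime = climb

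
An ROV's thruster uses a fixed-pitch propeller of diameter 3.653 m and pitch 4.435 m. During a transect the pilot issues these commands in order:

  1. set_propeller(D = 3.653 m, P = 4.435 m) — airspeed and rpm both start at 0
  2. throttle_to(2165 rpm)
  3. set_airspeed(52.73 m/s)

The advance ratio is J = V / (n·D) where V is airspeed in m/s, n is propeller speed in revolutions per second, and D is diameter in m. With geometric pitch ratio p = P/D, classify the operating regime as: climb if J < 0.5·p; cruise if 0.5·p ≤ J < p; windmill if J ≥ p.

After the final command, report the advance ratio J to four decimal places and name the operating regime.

set_propeller: D = 3.653 m, P = 4.435 m (p = P/D = 1.214071); state ← (V=0, rpm=0)
throttle_to(2165): rpm ← 2165
set_airspeed(52.73): V ← 52.73 m/s
final state: V = 52.73 m/s, rpm = 2165 → n = rpm/60 = 36.083333 rev/s
J = V / (n·D) = 52.73 / (36.083333 × 3.653) = 0.400038
regime bands: climb J<0.6070 | cruise [0.6070, 1.2141) | windmill J≥1.2141
J = 0.4000 → climb

J = 0.4000, regime = climb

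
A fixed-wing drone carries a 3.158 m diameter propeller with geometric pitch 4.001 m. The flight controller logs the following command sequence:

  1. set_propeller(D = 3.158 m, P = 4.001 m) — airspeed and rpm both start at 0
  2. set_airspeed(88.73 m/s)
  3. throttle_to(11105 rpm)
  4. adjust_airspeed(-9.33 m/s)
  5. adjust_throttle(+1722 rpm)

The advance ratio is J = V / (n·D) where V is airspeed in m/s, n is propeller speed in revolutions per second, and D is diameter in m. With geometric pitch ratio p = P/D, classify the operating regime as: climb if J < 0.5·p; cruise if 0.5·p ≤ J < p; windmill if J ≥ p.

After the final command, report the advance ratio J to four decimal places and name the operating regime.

set_propeller: D = 3.158 m, P = 4.001 m (p = P/D = 1.266941); state ← (V=0, rpm=0)
set_airspeed(88.73): V ← 88.73 m/s
throttle_to(11105): rpm ← 11105
adjust_airspeed(-9.33): V ← 88.73 -9.33 = 79.4 m/s
adjust_throttle(+1722): rpm ← 11105 +1722 = 12827
final state: V = 79.4 m/s, rpm = 12827 → n = rpm/60 = 213.783333 rev/s
J = V / (n·D) = 79.4 / (213.783333 × 3.158) = 0.117607
regime bands: climb J<0.6335 | cruise [0.6335, 1.2669) | windmill J≥1.2669
J = 0.1176 → climb

J = 0.1176, regime = climb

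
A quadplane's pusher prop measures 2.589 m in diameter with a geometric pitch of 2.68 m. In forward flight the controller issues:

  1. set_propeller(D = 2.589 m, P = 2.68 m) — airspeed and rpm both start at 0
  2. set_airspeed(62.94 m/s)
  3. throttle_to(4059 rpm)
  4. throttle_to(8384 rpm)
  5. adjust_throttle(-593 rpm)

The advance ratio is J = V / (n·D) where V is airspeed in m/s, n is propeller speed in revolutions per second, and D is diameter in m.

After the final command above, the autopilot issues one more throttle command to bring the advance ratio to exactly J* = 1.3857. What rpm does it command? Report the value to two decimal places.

rpm = 1052.63

set_propeller: D = 2.589 m, P = 2.68 m (p = P/D = 1.035149); state ← (V=0, rpm=0)
set_airspeed(62.94): V ← 62.94 m/s
throttle_to(4059): rpm ← 4059
throttle_to(8384): rpm ← 8384
adjust_throttle(-593): rpm ← 8384 -593 = 7791
final state: V = 62.94 m/s, rpm = 7791 → n = rpm/60 = 129.850000 rev/s
target J* = 1.3857; solve J* = V/(n·D) for n: n = V/(J*·D) = 62.94/(1.3857 × 2.589) = 17.543873 rev/s
rpm = 60·n = 1052.632371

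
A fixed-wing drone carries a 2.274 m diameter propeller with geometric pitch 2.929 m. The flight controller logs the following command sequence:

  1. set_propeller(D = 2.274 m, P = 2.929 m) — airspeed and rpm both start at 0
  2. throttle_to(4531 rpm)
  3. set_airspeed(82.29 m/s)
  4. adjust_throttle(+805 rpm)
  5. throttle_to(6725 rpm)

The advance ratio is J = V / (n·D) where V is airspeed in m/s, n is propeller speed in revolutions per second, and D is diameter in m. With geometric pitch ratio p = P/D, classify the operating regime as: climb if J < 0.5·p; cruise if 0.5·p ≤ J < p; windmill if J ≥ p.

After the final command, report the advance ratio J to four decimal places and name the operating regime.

set_propeller: D = 2.274 m, P = 2.929 m (p = P/D = 1.288039); state ← (V=0, rpm=0)
throttle_to(4531): rpm ← 4531
set_airspeed(82.29): V ← 82.29 m/s
adjust_throttle(+805): rpm ← 4531 +805 = 5336
throttle_to(6725): rpm ← 6725
final state: V = 82.29 m/s, rpm = 6725 → n = rpm/60 = 112.083333 rev/s
J = V / (n·D) = 82.29 / (112.083333 × 2.274) = 0.322861
regime bands: climb J<0.6440 | cruise [0.6440, 1.2880) | windmill J≥1.2880
J = 0.3229 → climb

J = 0.3229, regime = climb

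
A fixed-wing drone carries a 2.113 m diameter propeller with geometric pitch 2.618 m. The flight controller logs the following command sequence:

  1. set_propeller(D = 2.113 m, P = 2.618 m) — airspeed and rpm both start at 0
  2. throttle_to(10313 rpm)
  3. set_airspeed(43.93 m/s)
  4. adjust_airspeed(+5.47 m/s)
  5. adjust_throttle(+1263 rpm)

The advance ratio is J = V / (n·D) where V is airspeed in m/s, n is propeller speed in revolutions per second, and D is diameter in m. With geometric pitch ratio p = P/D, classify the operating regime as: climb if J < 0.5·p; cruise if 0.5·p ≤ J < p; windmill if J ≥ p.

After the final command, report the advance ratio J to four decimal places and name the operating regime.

set_propeller: D = 2.113 m, P = 2.618 m (p = P/D = 1.238997); state ← (V=0, rpm=0)
throttle_to(10313): rpm ← 10313
set_airspeed(43.93): V ← 43.93 m/s
adjust_airspeed(+5.47): V ← 43.93 +5.47 = 49.4 m/s
adjust_throttle(+1263): rpm ← 10313 +1263 = 11576
final state: V = 49.4 m/s, rpm = 11576 → n = rpm/60 = 192.933333 rev/s
J = V / (n·D) = 49.4 / (192.933333 × 2.113) = 0.121177
regime bands: climb J<0.6195 | cruise [0.6195, 1.2390) | windmill J≥1.2390
J = 0.1212 → climb

J = 0.1212, regime = climb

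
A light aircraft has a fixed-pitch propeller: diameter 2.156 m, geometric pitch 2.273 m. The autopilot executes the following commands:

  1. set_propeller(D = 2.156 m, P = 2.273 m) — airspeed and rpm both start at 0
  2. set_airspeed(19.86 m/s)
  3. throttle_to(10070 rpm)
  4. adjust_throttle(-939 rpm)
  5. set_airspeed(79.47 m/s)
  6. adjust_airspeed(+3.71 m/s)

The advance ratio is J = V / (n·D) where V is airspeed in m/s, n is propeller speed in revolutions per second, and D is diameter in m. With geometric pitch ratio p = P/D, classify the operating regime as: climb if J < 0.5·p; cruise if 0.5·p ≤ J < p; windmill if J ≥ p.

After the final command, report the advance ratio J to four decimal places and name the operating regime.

J = 0.2535, regime = climb

set_propeller: D = 2.156 m, P = 2.273 m (p = P/D = 1.054267); state ← (V=0, rpm=0)
set_airspeed(19.86): V ← 19.86 m/s
throttle_to(10070): rpm ← 10070
adjust_throttle(-939): rpm ← 10070 -939 = 9131
set_airspeed(79.47): V ← 79.47 m/s
adjust_airspeed(+3.71): V ← 79.47 +3.71 = 83.18 m/s
final state: V = 83.18 m/s, rpm = 9131 → n = rpm/60 = 152.183333 rev/s
J = V / (n·D) = 83.18 / (152.183333 × 2.156) = 0.253515
regime bands: climb J<0.5271 | cruise [0.5271, 1.0543) | windmill J≥1.0543
J = 0.2535 → climb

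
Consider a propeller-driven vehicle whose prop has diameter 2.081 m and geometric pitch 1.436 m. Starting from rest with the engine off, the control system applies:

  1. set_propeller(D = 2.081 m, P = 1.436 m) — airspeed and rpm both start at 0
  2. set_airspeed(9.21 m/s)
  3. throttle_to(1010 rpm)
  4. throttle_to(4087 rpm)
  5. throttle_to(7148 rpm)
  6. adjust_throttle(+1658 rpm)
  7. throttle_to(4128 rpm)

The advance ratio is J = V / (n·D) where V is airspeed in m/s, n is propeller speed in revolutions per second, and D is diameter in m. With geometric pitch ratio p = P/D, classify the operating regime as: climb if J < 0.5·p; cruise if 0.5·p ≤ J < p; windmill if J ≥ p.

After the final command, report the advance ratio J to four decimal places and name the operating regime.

set_propeller: D = 2.081 m, P = 1.436 m (p = P/D = 0.690053); state ← (V=0, rpm=0)
set_airspeed(9.21): V ← 9.21 m/s
throttle_to(1010): rpm ← 1010
throttle_to(4087): rpm ← 4087
throttle_to(7148): rpm ← 7148
adjust_throttle(+1658): rpm ← 7148 +1658 = 8806
throttle_to(4128): rpm ← 4128
final state: V = 9.21 m/s, rpm = 4128 → n = rpm/60 = 68.800000 rev/s
J = V / (n·D) = 9.21 / (68.800000 × 2.081) = 0.064328
regime bands: climb J<0.3450 | cruise [0.3450, 0.6901) | windmill J≥0.6901
J = 0.0643 → climb

J = 0.0643, regime = climb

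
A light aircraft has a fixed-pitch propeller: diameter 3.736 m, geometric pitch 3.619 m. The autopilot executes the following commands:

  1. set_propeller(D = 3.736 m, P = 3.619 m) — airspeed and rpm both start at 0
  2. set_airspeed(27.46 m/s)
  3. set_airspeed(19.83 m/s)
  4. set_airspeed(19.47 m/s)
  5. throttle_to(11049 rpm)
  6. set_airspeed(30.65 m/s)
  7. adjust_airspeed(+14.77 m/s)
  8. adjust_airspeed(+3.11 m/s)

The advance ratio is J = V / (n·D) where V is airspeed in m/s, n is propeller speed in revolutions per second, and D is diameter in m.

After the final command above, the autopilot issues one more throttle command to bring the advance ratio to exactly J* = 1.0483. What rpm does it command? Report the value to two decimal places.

rpm = 743.48

set_propeller: D = 3.736 m, P = 3.619 m (p = P/D = 0.968683); state ← (V=0, rpm=0)
set_airspeed(27.46): V ← 27.46 m/s
set_airspeed(19.83): V ← 19.83 m/s
set_airspeed(19.47): V ← 19.47 m/s
throttle_to(11049): rpm ← 11049
set_airspeed(30.65): V ← 30.65 m/s
adjust_airspeed(+14.77): V ← 30.65 +14.77 = 45.42 m/s
adjust_airspeed(+3.11): V ← 45.42 +3.11 = 48.53 m/s
final state: V = 48.53 m/s, rpm = 11049 → n = rpm/60 = 184.150000 rev/s
target J* = 1.0483; solve J* = V/(n·D) for n: n = V/(J*·D) = 48.53/(1.0483 × 3.736) = 12.391328 rev/s
rpm = 60·n = 743.479654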